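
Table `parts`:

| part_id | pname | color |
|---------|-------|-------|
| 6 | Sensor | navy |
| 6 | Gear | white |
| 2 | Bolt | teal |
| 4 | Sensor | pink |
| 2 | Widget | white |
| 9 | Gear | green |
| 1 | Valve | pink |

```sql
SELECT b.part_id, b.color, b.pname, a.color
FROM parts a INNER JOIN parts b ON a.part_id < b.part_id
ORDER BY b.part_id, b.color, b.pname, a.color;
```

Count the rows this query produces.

19

INNER JOIN keeps only pairs where the ON condition holds.
Matching on a.part_id < b.part_id.
Matched pairs: 19.
Total: 19 rows.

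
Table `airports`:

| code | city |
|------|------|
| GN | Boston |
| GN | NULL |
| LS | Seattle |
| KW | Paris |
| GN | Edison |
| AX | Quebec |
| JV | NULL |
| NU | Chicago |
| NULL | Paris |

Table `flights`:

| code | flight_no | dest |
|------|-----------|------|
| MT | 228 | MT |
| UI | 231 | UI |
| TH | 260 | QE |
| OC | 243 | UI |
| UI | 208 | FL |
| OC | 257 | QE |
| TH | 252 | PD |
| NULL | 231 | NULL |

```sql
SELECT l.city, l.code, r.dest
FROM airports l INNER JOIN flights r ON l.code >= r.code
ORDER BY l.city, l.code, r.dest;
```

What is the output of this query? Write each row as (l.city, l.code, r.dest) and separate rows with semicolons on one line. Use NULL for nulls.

(Chicago, NU, MT)

INNER JOIN keeps only pairs where the ON condition holds.
Matching on l.code >= r.code. A NULL in a compared column never satisfies the condition.
- l row (code=GN): no match → dropped.
- l row (code=GN): no match → dropped.
- l row (code=LS): no match → dropped.
- l row (code=KW): no match → dropped.
- l row (code=GN): no match → dropped.
- l row (code=AX): no match → dropped.
- l row (code=JV): no match → dropped.
- l row (code=NU): matches 1 r row(s) → 1 output row(s).
- l row (code=NULL): no match → dropped.
After projecting and ordering:
l.city | l.code | r.dest
Chicago | NU | MT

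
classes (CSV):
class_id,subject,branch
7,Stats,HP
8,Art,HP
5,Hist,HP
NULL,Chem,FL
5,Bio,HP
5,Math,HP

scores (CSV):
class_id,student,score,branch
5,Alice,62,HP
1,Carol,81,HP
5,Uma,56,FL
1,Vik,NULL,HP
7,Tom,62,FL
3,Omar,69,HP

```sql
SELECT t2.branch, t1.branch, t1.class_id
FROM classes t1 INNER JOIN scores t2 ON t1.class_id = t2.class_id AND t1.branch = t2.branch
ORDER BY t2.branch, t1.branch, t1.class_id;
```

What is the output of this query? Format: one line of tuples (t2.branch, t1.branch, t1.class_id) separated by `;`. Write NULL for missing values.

(HP, HP, 5); (HP, HP, 5); (HP, HP, 5)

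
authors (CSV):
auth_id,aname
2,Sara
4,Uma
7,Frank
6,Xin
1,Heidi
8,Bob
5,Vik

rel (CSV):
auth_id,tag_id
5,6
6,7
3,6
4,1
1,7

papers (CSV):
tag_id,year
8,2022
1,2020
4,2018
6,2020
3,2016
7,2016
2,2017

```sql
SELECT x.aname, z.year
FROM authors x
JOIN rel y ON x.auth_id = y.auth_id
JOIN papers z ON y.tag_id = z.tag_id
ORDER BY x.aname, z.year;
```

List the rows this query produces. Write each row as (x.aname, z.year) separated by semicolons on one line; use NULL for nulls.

(Heidi, 2016); (Uma, 2020); (Vik, 2020); (Xin, 2016)

Step 1 — x INNER JOIN y on auth_id → 4 row(s).
Then INNER JOIN `papers z` on tag_id: keep only rows whose y.tag_id appears in z.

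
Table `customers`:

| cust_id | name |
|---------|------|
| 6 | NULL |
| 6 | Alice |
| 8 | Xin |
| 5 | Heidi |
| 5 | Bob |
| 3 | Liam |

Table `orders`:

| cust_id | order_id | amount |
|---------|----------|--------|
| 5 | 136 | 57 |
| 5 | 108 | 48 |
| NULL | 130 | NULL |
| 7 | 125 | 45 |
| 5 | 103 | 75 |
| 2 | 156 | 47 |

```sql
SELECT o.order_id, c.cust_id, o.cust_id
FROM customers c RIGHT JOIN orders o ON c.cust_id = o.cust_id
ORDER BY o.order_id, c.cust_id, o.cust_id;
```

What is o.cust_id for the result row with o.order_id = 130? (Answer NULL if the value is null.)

NULL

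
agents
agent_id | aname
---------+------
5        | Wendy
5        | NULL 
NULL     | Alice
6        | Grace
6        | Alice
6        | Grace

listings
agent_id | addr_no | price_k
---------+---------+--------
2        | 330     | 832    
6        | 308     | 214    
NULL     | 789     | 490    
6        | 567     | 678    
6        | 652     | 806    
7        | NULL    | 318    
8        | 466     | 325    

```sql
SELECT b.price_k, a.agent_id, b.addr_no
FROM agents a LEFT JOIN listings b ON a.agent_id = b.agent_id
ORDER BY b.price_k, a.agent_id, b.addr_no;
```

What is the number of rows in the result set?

12

LEFT JOIN keeps every row from `agents`; unmatched rows get NULL for `listings`'s columns.
Matching on a.agent_id = b.agent_id. A NULL in a compared column never satisfies the condition.
Matched pairs: 9; unmatched a rows kept: 3.
Total: 9 matched + 3 padded = 12 rows.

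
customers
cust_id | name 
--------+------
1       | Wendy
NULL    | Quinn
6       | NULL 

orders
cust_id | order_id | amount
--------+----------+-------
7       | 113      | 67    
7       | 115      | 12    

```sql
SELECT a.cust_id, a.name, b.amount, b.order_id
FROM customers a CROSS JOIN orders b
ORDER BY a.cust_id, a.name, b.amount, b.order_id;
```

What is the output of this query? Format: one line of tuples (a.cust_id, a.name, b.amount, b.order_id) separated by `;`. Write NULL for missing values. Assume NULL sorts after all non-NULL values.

(1, Wendy, 12, 115); (1, Wendy, 67, 113); (6, NULL, 12, 115); (6, NULL, 67, 113); (NULL, Quinn, 12, 115); (NULL, Quinn, 67, 113)

CROSS JOIN pairs every row of `customers` with every row of `orders`: 3 × 2 = 6 rows.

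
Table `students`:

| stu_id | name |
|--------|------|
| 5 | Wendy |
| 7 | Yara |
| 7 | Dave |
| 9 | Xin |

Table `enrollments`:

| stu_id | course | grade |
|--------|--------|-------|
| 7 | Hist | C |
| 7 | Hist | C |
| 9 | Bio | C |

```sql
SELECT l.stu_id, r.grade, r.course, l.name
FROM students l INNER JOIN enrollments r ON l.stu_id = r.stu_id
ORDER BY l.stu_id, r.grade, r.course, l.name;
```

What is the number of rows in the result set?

INNER JOIN keeps only pairs where the ON condition holds.
Matching on l.stu_id = r.stu_id.
- l (stu_id=5) has no partner → excluded.
- l (stu_id=7) pairs with 2 row(s) of r.
- l (stu_id=7) pairs with 2 row(s) of r.
- l (stu_id=9) pairs with 1 row(s) of r.
Total: 5 rows.

5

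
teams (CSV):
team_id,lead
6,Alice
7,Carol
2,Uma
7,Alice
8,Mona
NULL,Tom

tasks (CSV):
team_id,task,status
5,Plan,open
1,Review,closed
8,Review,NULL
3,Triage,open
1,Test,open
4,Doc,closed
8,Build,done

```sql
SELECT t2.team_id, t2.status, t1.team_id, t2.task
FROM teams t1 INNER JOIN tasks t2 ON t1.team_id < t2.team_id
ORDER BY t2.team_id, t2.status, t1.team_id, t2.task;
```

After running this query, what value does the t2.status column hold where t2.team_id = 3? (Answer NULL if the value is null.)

open

INNER JOIN keeps only pairs where the ON condition holds.
Matching on t1.team_id < t2.team_id. A NULL in a compared column never satisfies the condition.
- team_id=6: 2 matching t2 row(s), so 2 row(s) emitted.
- team_id=7: 2 matching t2 row(s), so 2 row(s) emitted.
- team_id=2: 5 matching t2 row(s), so 5 row(s) emitted.
- team_id=7: 2 matching t2 row(s), so 2 row(s) emitted.
- team_id=8: no matching t2 row, dropped.
- team_id=NULL: no matching t2 row, dropped.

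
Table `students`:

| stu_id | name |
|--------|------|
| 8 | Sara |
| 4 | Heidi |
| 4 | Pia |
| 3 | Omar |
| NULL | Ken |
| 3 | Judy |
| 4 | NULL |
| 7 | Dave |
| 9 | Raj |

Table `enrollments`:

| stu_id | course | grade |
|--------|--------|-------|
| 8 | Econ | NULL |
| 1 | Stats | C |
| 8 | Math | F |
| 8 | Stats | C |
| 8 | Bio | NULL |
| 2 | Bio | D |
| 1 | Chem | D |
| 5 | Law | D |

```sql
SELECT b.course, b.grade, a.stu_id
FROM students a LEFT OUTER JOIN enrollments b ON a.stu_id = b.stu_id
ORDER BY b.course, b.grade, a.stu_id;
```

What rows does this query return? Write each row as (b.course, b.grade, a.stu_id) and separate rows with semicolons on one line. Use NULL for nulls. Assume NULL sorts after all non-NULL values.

LEFT JOIN keeps every row from `students`; unmatched rows get NULL for `enrollments`'s columns.
Matching on a.stu_id = b.stu_id. A NULL in a compared column never satisfies the condition.
- stu_id=8: 4 matching b row(s), so 4 row(s) emitted.
- stu_id=4: no b row matches, row kept with b columns NULL.
- stu_id=4: no b row matches, row kept with b columns NULL.
- stu_id=3: no b row matches, row kept with b columns NULL.
- stu_id=NULL: no b row matches, row kept with b columns NULL.
- stu_id=3: no b row matches, row kept with b columns NULL.
- stu_id=4: no b row matches, row kept with b columns NULL.
- stu_id=7: no b row matches, row kept with b columns NULL.
- stu_id=9: no b row matches, row kept with b columns NULL.

(Bio, NULL, 8); (Econ, NULL, 8); (Math, F, 8); (Stats, C, 8); (NULL, NULL, 3); (NULL, NULL, 3); (NULL, NULL, 4); (NULL, NULL, 4); (NULL, NULL, 4); (NULL, NULL, 7); (NULL, NULL, 9); (NULL, NULL, NULL)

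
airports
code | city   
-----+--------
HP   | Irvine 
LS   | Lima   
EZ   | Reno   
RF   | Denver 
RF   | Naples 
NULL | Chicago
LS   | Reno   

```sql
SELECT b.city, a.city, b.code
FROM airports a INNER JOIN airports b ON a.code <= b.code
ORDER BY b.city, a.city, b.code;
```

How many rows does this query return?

INNER JOIN keeps only pairs where the ON condition holds.
Matching on a.code <= b.code. A NULL in a compared column never satisfies the condition.
Matched pairs: 23.
Total: 23 rows.

23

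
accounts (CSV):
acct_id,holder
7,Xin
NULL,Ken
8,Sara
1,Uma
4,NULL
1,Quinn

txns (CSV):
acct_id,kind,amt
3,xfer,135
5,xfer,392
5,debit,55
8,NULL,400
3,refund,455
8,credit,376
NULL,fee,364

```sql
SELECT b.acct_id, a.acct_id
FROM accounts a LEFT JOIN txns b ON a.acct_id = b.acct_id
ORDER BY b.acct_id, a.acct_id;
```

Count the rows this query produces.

LEFT JOIN keeps every row from `accounts`; unmatched rows get NULL for `txns`'s columns.
Matching on a.acct_id = b.acct_id. A NULL in a compared column never satisfies the condition.
Matched pairs: 2; unmatched a rows kept: 5.
Total: 2 matched + 5 padded = 7 rows.

7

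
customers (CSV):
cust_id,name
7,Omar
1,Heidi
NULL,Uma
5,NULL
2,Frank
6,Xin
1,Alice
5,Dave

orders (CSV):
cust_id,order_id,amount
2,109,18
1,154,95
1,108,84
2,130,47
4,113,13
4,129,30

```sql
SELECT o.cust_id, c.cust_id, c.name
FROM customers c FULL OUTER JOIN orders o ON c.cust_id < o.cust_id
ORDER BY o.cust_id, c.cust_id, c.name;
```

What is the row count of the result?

FULL OUTER JOIN keeps every row from both sides; unmatched rows get NULL for the other side's columns.
Matching on c.cust_id < o.cust_id. A NULL in a compared column never satisfies the condition.
- c (cust_id=7) has no partner → padded with NULL.
- c (cust_id=1) pairs with 4 row(s) of o.
- c (cust_id=NULL) has no partner → padded with NULL.
- c (cust_id=5) has no partner → padded with NULL.
- c (cust_id=2) pairs with 2 row(s) of o.
- c (cust_id=6) has no partner → padded with NULL.
- c (cust_id=1) pairs with 4 row(s) of o.
- c (cust_id=5) has no partner → padded with NULL.
- 2 row(s) from o found no c partner → padded with NULL.
Total: 10 matched + 7 padded = 17 rows.

17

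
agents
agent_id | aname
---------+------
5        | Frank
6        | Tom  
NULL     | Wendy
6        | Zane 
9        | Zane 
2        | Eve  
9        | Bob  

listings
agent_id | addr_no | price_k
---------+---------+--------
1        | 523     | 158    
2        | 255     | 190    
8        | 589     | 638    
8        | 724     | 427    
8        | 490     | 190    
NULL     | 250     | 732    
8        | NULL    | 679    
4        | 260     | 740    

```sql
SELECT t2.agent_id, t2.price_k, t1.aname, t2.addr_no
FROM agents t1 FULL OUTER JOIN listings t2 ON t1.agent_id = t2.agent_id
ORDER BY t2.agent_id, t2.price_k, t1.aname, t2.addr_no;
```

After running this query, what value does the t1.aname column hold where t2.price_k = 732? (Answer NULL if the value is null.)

FULL OUTER JOIN keeps every row from both sides; unmatched rows get NULL for the other side's columns.
Matching on t1.agent_id = t2.agent_id. A NULL in a compared column never satisfies the condition.
Matched pairs: 1; unmatched t1 rows kept: 6; unmatched t2 rows kept: 7.

NULL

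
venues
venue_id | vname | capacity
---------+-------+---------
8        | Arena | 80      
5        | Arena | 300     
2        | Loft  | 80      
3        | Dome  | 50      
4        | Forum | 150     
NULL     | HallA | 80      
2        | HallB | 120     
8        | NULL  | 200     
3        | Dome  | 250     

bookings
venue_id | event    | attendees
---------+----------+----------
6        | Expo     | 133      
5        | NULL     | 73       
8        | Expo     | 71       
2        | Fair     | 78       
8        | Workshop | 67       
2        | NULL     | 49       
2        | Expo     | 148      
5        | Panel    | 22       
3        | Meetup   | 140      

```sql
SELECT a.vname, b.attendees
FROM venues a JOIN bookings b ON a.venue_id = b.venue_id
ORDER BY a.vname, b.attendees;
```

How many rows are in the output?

INNER JOIN keeps only pairs where the ON condition holds.
Matching on a.venue_id = b.venue_id. A NULL in a compared column never satisfies the condition.
- a[0] venue_id=8 → 2 match(es) in b → 2 row(s).
- a[1] venue_id=5 → 2 match(es) in b → 2 row(s).
- a[2] venue_id=2 → 3 match(es) in b → 3 row(s).
- a[3] venue_id=3 → 1 match(es) in b → 1 row(s).
- a[4] venue_id=4 → no match; dropped.
- a[5] venue_id=NULL → no match; dropped.
- a[6] venue_id=2 → 3 match(es) in b → 3 row(s).
- a[7] venue_id=8 → 2 match(es) in b → 2 row(s).
- a[8] venue_id=3 → 1 match(es) in b → 1 row(s).
Total: 14 rows.

14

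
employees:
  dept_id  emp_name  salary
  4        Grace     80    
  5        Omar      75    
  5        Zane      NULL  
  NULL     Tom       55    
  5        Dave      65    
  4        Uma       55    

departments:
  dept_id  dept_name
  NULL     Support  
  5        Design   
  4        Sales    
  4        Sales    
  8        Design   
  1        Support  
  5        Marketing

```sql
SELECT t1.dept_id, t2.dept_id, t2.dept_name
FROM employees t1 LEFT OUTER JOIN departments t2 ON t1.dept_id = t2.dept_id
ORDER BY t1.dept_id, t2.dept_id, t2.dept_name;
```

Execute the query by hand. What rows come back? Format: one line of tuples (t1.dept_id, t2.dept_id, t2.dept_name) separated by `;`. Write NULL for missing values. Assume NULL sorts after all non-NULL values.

(4, 4, Sales); (4, 4, Sales); (4, 4, Sales); (4, 4, Sales); (5, 5, Design); (5, 5, Design); (5, 5, Design); (5, 5, Marketing); (5, 5, Marketing); (5, 5, Marketing); (NULL, NULL, NULL)

LEFT JOIN keeps every row from `employees`; unmatched rows get NULL for `departments`'s columns.
Matching on t1.dept_id = t2.dept_id. A NULL in a compared column never satisfies the condition.
- t1 (dept_id=4) pairs with 2 row(s) of t2.
- t1 (dept_id=5) pairs with 2 row(s) of t2.
- t1 (dept_id=5) pairs with 2 row(s) of t2.
- t1 (dept_id=NULL) has no partner → padded with NULL.
- t1 (dept_id=5) pairs with 2 row(s) of t2.
- t1 (dept_id=4) pairs with 2 row(s) of t2.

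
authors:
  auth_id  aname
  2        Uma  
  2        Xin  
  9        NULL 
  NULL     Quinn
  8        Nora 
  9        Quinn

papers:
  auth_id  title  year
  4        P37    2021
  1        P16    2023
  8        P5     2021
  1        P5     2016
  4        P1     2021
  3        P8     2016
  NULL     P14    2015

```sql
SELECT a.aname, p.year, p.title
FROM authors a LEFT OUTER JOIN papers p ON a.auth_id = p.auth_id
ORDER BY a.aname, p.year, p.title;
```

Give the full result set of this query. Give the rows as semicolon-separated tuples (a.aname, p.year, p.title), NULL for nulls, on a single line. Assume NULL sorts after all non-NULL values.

(Nora, 2021, P5); (Quinn, NULL, NULL); (Quinn, NULL, NULL); (Uma, NULL, NULL); (Xin, NULL, NULL); (NULL, NULL, NULL)

LEFT JOIN keeps every row from `authors`; unmatched rows get NULL for `papers`'s columns.
Matching on a.auth_id = p.auth_id. A NULL in a compared column never satisfies the condition.
- a (auth_id=2) has no partner → padded with NULL.
- a (auth_id=2) has no partner → padded with NULL.
- a (auth_id=9) has no partner → padded with NULL.
- a (auth_id=NULL) has no partner → padded with NULL.
- a (auth_id=8) pairs with 1 row(s) of p.
- a (auth_id=9) has no partner → padded with NULL.
After projecting and ordering:
a.aname | p.year | p.title
Nora | 2021 | P5
Quinn | NULL | NULL
Quinn | NULL | NULL
Uma | NULL | NULL
Xin | NULL | NULL
NULL | NULL | NULL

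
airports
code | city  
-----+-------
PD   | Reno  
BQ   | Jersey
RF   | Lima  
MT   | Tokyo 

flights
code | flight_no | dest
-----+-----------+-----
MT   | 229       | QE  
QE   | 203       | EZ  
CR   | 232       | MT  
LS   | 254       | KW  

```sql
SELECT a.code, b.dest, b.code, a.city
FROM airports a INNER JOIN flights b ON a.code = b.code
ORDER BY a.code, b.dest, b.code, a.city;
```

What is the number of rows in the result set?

1

INNER JOIN keeps only pairs where the ON condition holds.
Matching on a.code = b.code.
Matched pairs: 1.
Total: 1 rows.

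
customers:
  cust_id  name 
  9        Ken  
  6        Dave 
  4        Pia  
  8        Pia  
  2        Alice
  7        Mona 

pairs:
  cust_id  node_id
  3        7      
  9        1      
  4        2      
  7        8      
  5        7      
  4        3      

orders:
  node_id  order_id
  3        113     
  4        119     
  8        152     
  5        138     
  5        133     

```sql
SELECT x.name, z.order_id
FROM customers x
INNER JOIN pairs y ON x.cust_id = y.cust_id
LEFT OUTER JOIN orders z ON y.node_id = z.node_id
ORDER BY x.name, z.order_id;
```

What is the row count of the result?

Step 1 — x INNER JOIN y on cust_id → 4 row(s).
Then LEFT JOIN `orders z` on node_id: each of those 4 rows is kept; rows whose y.node_id has no match in z get NULL for z's columns.
Result: 4 row(s).

4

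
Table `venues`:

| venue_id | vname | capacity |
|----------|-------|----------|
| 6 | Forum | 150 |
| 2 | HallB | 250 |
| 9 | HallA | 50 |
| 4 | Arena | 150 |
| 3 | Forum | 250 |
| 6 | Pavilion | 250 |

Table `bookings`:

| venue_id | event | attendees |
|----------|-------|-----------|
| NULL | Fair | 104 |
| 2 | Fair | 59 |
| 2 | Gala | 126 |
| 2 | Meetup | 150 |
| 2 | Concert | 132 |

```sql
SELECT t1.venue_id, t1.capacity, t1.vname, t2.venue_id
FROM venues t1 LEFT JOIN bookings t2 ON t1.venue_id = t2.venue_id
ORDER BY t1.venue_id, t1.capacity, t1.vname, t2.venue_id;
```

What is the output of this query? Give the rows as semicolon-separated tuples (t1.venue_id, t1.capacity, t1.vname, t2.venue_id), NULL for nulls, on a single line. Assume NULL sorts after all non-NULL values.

(2, 250, HallB, 2); (2, 250, HallB, 2); (2, 250, HallB, 2); (2, 250, HallB, 2); (3, 250, Forum, NULL); (4, 150, Arena, NULL); (6, 150, Forum, NULL); (6, 250, Pavilion, NULL); (9, 50, HallA, NULL)

LEFT JOIN keeps every row from `venues`; unmatched rows get NULL for `bookings`'s columns.
Matching on t1.venue_id = t2.venue_id. A NULL in a compared column never satisfies the condition.
Matched pairs: 4; unmatched t1 rows kept: 5.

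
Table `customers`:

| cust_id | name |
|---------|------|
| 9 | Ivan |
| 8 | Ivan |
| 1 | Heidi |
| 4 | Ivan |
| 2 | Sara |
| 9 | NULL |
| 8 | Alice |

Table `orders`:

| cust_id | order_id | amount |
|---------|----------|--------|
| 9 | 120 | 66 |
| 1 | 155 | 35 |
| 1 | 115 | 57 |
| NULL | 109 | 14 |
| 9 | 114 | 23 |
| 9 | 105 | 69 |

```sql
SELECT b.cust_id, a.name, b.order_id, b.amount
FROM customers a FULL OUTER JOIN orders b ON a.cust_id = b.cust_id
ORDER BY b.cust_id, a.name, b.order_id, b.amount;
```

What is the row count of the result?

13

FULL OUTER JOIN keeps every row from both sides; unmatched rows get NULL for the other side's columns.
Matching on a.cust_id = b.cust_id. A NULL in a compared column never satisfies the condition.
- a[0] cust_id=9 → 3 match(es) in b → 3 row(s).
- a[1] cust_id=8 → no match; kept with NULLs on the b side.
- a[2] cust_id=1 → 2 match(es) in b → 2 row(s).
- a[3] cust_id=4 → no match; kept with NULLs on the b side.
- a[4] cust_id=2 → no match; kept with NULLs on the b side.
- a[5] cust_id=9 → 3 match(es) in b → 3 row(s).
- a[6] cust_id=8 → no match; kept with NULLs on the b side.
- 1 b row(s) had no a match → kept, a columns NULL.
Total: 8 matched + 5 padded = 13 rows.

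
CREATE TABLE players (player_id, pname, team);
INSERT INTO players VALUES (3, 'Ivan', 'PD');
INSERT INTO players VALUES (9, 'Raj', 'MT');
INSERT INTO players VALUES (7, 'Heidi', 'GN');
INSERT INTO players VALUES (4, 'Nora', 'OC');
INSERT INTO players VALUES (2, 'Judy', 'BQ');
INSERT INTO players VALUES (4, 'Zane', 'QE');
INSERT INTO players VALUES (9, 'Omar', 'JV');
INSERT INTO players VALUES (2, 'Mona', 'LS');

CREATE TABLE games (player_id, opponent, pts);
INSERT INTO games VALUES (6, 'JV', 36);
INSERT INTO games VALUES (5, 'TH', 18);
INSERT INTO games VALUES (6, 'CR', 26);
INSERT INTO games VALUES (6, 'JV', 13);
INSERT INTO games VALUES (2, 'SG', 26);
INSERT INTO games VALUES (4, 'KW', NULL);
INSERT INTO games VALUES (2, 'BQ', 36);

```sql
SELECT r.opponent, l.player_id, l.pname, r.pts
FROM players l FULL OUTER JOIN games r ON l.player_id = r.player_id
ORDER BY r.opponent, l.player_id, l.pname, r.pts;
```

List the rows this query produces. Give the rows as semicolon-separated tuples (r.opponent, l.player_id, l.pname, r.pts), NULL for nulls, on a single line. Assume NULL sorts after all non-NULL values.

FULL OUTER JOIN keeps every row from both sides; unmatched rows get NULL for the other side's columns.
Matching on l.player_id = r.player_id.
- l (player_id=3) has no partner → padded with NULL.
- l (player_id=9) has no partner → padded with NULL.
- l (player_id=7) has no partner → padded with NULL.
- l (player_id=4) pairs with 1 row(s) of r.
- l (player_id=2) pairs with 2 row(s) of r.
- l (player_id=4) pairs with 1 row(s) of r.
- l (player_id=9) has no partner → padded with NULL.
- l (player_id=2) pairs with 2 row(s) of r.
- 4 row(s) from r found no l partner → padded with NULL.

(BQ, 2, Judy, 36); (BQ, 2, Mona, 36); (CR, NULL, NULL, 26); (JV, NULL, NULL, 13); (JV, NULL, NULL, 36); (KW, 4, Nora, NULL); (KW, 4, Zane, NULL); (SG, 2, Judy, 26); (SG, 2, Mona, 26); (TH, NULL, NULL, 18); (NULL, 3, Ivan, NULL); (NULL, 7, Heidi, NULL); (NULL, 9, Omar, NULL); (NULL, 9, Raj, NULL)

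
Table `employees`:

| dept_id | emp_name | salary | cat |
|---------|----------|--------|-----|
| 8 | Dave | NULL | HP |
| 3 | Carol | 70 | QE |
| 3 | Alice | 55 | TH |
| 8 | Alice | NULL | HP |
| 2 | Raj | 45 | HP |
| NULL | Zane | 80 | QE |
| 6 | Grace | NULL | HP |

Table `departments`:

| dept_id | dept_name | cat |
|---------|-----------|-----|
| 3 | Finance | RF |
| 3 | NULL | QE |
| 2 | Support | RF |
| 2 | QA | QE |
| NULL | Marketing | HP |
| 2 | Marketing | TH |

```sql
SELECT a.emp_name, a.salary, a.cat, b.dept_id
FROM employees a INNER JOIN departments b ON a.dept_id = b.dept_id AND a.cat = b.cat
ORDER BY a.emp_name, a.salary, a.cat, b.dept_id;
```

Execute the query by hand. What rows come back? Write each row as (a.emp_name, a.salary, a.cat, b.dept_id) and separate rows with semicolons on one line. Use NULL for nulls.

(Carol, 70, QE, 3)

INNER JOIN keeps only pairs where the ON condition holds.
Matching on a.dept_id = b.dept_id AND a.cat = b.cat. A NULL in a compared column never satisfies the condition.
- dept_id=8, cat=HP: no matching b row, dropped.
- dept_id=3, cat=QE: 1 matching b row(s), so 1 row(s) emitted.
- dept_id=3, cat=TH: no matching b row, dropped.
- dept_id=8, cat=HP: no matching b row, dropped.
- dept_id=2, cat=HP: no matching b row, dropped.
- dept_id=NULL, cat=QE: no matching b row, dropped.
- dept_id=6, cat=HP: no matching b row, dropped.
After projecting and ordering:
a.emp_name | a.salary | a.cat | b.dept_id
Carol | 70 | QE | 3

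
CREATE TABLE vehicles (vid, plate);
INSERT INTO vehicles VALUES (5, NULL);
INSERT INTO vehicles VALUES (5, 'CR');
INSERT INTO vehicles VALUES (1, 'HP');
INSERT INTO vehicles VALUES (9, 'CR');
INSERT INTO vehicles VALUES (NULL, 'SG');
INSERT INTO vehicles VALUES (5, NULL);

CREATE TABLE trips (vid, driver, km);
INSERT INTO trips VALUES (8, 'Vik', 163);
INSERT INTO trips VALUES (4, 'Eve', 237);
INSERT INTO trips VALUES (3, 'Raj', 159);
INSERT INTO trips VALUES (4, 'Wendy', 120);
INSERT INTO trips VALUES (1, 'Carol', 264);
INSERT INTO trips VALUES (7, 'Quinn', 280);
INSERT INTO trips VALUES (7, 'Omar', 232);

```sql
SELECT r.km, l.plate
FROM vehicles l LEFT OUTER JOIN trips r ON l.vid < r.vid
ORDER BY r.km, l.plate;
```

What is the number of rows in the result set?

LEFT JOIN keeps every row from `vehicles`; unmatched rows get NULL for `trips`'s columns.
Matching on l.vid < r.vid. A NULL in a compared column never satisfies the condition.
- l[0] vid=5 → 3 match(es) in r → 3 row(s).
- l[1] vid=5 → 3 match(es) in r → 3 row(s).
- l[2] vid=1 → 6 match(es) in r → 6 row(s).
- l[3] vid=9 → no match; kept with NULLs on the r side.
- l[4] vid=NULL → no match; kept with NULLs on the r side.
- l[5] vid=5 → 3 match(es) in r → 3 row(s).
Total: 15 matched + 2 padded = 17 rows.

17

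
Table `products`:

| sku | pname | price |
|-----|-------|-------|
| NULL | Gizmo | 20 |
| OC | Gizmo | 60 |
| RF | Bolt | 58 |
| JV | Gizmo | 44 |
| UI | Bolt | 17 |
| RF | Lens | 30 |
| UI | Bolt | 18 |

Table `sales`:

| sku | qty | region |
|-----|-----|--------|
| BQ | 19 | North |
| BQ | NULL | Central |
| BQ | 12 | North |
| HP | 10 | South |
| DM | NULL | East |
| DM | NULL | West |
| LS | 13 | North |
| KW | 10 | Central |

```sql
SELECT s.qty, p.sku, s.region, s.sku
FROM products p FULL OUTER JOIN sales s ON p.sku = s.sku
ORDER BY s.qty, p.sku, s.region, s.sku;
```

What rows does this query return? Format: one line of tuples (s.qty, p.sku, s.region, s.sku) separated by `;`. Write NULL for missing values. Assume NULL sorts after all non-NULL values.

FULL OUTER JOIN keeps every row from both sides; unmatched rows get NULL for the other side's columns.
Matching on p.sku = s.sku. A NULL in a compared column never satisfies the condition.
- sku=NULL: no s row matches, row kept with s columns NULL.
- sku=OC: no s row matches, row kept with s columns NULL.
- sku=RF: no s row matches, row kept with s columns NULL.
- sku=JV: no s row matches, row kept with s columns NULL.
- sku=UI: no s row matches, row kept with s columns NULL.
- sku=RF: no s row matches, row kept with s columns NULL.
- sku=UI: no s row matches, row kept with s columns NULL.
- 8 s row(s) had no p match → kept, p columns NULL.

(10, NULL, Central, KW); (10, NULL, South, HP); (12, NULL, North, BQ); (13, NULL, North, LS); (19, NULL, North, BQ); (NULL, JV, NULL, NULL); (NULL, OC, NULL, NULL); (NULL, RF, NULL, NULL); (NULL, RF, NULL, NULL); (NULL, UI, NULL, NULL); (NULL, UI, NULL, NULL); (NULL, NULL, Central, BQ); (NULL, NULL, East, DM); (NULL, NULL, West, DM); (NULL, NULL, NULL, NULL)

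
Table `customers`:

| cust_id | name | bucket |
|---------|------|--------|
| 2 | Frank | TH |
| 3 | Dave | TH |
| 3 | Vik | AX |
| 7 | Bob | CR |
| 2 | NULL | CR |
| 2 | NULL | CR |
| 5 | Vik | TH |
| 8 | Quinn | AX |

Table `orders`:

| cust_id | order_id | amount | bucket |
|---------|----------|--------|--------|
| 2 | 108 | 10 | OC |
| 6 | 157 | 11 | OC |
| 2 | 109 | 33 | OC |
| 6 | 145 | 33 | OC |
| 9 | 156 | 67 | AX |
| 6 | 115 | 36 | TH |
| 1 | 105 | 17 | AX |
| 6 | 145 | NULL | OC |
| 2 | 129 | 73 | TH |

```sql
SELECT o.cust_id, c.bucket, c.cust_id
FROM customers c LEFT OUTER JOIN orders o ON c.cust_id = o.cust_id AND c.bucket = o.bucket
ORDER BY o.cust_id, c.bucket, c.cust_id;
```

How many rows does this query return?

8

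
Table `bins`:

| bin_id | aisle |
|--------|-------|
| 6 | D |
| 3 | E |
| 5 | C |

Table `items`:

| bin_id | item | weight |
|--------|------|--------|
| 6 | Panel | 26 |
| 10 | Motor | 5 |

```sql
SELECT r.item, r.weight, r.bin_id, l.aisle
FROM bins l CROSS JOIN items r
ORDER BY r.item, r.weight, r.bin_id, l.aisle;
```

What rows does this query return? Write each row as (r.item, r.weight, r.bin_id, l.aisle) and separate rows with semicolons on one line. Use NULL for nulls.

(Motor, 5, 10, C); (Motor, 5, 10, D); (Motor, 5, 10, E); (Panel, 26, 6, C); (Panel, 26, 6, D); (Panel, 26, 6, E)

CROSS JOIN pairs every row of `bins` with every row of `items`: 3 × 2 = 6 rows.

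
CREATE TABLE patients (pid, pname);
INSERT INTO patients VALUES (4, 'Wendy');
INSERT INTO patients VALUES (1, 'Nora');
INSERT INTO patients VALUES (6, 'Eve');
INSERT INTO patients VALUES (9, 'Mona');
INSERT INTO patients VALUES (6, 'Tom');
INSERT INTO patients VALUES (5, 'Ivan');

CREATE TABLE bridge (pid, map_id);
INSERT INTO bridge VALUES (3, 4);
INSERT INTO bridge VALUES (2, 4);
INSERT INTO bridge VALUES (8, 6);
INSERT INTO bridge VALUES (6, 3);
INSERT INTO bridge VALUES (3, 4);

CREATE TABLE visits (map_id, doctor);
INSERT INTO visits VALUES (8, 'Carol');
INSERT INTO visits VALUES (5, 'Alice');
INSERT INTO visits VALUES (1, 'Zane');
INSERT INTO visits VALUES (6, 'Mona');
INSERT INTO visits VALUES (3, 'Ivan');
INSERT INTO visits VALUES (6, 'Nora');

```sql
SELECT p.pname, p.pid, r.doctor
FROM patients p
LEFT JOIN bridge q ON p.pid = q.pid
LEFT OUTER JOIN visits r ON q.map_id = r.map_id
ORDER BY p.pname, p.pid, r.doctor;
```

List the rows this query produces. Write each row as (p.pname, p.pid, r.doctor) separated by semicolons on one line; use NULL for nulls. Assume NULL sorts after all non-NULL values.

(Eve, 6, Ivan); (Ivan, 5, NULL); (Mona, 9, NULL); (Nora, 1, NULL); (Tom, 6, Ivan); (Wendy, 4, NULL)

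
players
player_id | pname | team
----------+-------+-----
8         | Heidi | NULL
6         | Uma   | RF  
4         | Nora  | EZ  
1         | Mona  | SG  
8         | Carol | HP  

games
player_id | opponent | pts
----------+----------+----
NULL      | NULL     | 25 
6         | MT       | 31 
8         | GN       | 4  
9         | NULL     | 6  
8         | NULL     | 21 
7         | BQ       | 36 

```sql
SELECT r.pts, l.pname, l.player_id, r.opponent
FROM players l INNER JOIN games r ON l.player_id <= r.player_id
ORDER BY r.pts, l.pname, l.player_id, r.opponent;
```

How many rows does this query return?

21

INNER JOIN keeps only pairs where the ON condition holds.
Matching on l.player_id <= r.player_id. A NULL in a compared column never satisfies the condition.
- l row (player_id=8): matches 3 r row(s) → 3 output row(s).
- l row (player_id=6): matches 5 r row(s) → 5 output row(s).
- l row (player_id=4): matches 5 r row(s) → 5 output row(s).
- l row (player_id=1): matches 5 r row(s) → 5 output row(s).
- l row (player_id=8): matches 3 r row(s) → 3 output row(s).
Total: 21 rows.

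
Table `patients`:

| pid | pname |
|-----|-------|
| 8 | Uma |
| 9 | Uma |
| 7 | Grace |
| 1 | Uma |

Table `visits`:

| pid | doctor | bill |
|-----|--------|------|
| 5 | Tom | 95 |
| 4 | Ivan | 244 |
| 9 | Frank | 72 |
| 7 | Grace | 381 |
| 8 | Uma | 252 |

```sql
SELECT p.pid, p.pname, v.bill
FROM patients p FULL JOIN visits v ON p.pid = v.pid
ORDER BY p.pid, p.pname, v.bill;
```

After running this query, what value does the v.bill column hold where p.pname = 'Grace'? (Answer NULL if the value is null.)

381

FULL OUTER JOIN keeps every row from both sides; unmatched rows get NULL for the other side's columns.
Matching on p.pid = v.pid.
- p row (pid=8): matches 1 v row(s) → 1 output row(s).
- p row (pid=9): matches 1 v row(s) → 1 output row(s).
- p row (pid=7): matches 1 v row(s) → 1 output row(s).
- p row (pid=1): no match → kept, v columns NULL.
- 2 row(s) from v found no p partner → padded with NULL.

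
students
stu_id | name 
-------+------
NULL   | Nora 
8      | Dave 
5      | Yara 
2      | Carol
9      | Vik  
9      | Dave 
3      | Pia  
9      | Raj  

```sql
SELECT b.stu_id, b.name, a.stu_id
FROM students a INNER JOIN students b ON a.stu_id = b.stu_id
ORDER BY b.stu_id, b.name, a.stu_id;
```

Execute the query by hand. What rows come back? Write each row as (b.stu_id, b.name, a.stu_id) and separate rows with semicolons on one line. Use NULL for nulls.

INNER JOIN keeps only pairs where the ON condition holds.
Matching on a.stu_id = b.stu_id. A NULL in a compared column never satisfies the condition.
Matched pairs: 13.

(2, Carol, 2); (3, Pia, 3); (5, Yara, 5); (8, Dave, 8); (9, Dave, 9); (9, Dave, 9); (9, Dave, 9); (9, Raj, 9); (9, Raj, 9); (9, Raj, 9); (9, Vik, 9); (9, Vik, 9); (9, Vik, 9)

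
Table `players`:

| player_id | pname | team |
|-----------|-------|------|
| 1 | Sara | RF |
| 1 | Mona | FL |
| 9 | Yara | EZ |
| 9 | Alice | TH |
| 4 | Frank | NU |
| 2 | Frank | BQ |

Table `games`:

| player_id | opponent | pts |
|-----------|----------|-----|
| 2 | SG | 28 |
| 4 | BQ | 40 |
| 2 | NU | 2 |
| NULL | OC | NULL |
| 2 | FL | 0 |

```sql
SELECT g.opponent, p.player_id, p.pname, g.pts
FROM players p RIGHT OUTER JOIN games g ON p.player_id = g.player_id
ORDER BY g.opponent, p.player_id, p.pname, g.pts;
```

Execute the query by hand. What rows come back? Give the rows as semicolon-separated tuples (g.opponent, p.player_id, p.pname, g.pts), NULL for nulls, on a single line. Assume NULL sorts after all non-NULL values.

(BQ, 4, Frank, 40); (FL, 2, Frank, 0); (NU, 2, Frank, 2); (OC, NULL, NULL, NULL); (SG, 2, Frank, 28)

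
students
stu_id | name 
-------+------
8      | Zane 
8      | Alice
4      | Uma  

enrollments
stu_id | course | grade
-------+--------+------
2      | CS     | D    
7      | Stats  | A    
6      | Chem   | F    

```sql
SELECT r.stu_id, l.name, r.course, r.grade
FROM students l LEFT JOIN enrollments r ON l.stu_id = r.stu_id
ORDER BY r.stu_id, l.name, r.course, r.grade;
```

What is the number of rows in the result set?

LEFT JOIN keeps every row from `students`; unmatched rows get NULL for `enrollments`'s columns.
Matching on l.stu_id = r.stu_id.
- l row (stu_id=8): no match → kept, r columns NULL.
- l row (stu_id=8): no match → kept, r columns NULL.
- l row (stu_id=4): no match → kept, r columns NULL.
Total: 0 matched + 3 padded = 3 rows.

3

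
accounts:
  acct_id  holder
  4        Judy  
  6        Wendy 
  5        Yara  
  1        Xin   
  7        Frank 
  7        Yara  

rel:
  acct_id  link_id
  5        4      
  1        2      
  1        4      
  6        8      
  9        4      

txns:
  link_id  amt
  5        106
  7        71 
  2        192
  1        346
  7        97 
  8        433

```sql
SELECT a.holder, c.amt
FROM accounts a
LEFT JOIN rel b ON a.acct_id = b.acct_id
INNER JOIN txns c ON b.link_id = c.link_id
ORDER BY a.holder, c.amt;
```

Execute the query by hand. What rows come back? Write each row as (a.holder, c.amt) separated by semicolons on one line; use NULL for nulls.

Evaluate left to right. First `accounts a LEFT JOIN rel b` on acct_id: 7 row(s).
Then INNER JOIN `txns c` on link_id: keep only rows whose b.link_id appears in c.

(Wendy, 433); (Xin, 192)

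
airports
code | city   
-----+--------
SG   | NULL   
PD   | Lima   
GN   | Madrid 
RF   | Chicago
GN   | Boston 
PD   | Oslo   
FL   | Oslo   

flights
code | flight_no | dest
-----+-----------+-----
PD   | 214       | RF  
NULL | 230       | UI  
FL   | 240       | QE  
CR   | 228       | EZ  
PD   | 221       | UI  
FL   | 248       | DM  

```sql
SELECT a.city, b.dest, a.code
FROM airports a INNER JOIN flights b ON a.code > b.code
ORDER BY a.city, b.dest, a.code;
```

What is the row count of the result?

INNER JOIN keeps only pairs where the ON condition holds.
Matching on a.code > b.code. A NULL in a compared column never satisfies the condition.
- a[0] code=SG → 5 match(es) in b → 5 row(s).
- a[1] code=PD → 3 match(es) in b → 3 row(s).
- a[2] code=GN → 3 match(es) in b → 3 row(s).
- a[3] code=RF → 5 match(es) in b → 5 row(s).
- a[4] code=GN → 3 match(es) in b → 3 row(s).
- a[5] code=PD → 3 match(es) in b → 3 row(s).
- a[6] code=FL → 1 match(es) in b → 1 row(s).
Total: 23 rows.

23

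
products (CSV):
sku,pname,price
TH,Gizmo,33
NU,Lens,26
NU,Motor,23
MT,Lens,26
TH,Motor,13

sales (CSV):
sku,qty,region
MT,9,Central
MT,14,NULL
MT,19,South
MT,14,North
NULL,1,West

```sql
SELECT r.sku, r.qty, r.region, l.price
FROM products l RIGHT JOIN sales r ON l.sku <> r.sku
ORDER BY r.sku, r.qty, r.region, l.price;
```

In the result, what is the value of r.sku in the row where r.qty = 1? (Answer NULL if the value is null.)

RIGHT JOIN keeps every row from `sales`; unmatched rows get NULL for `products`'s columns.
Matching on l.sku <> r.sku. A NULL in a compared column never satisfies the condition.
Matched pairs: 16; unmatched r rows kept: 1.

NULL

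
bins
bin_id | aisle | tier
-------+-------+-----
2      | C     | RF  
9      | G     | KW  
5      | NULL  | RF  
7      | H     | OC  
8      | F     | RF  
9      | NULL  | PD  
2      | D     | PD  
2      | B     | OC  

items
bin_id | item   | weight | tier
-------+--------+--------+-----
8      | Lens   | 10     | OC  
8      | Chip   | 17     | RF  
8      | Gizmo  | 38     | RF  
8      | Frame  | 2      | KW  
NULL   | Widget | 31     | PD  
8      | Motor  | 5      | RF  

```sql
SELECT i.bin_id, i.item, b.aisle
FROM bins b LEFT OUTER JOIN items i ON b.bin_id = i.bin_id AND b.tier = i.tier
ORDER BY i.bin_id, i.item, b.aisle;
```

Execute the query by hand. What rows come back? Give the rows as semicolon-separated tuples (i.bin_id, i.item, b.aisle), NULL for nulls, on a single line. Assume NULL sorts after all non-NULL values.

LEFT JOIN keeps every row from `bins`; unmatched rows get NULL for `items`'s columns.
Matching on b.bin_id = i.bin_id AND b.tier = i.tier. A NULL in a compared column never satisfies the condition.
Matched pairs: 3; unmatched b rows kept: 7.

(8, Chip, F); (8, Gizmo, F); (8, Motor, F); (NULL, NULL, B); (NULL, NULL, C); (NULL, NULL, D); (NULL, NULL, G); (NULL, NULL, H); (NULL, NULL, NULL); (NULL, NULL, NULL)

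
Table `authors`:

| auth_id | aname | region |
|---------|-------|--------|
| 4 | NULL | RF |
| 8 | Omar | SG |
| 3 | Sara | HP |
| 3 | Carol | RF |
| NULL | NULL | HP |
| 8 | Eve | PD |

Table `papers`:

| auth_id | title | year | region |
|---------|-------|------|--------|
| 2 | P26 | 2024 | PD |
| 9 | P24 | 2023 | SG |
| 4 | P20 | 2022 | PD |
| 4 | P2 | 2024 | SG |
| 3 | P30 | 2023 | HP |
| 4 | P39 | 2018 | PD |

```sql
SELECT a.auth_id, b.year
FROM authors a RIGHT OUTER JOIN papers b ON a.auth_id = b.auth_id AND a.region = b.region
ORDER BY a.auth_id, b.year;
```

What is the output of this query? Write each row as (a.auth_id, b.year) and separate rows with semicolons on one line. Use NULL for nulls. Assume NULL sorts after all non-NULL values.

(3, 2023); (NULL, 2018); (NULL, 2022); (NULL, 2023); (NULL, 2024); (NULL, 2024)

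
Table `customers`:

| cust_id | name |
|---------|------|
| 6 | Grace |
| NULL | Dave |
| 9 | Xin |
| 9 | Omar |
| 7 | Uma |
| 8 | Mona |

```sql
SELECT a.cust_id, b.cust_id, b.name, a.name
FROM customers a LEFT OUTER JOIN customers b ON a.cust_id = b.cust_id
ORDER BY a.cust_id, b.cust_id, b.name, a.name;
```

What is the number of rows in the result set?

8

LEFT JOIN keeps every row from `customers a`; unmatched rows get NULL for `customers b`'s columns.
Matching on a.cust_id = b.cust_id. A NULL in a compared column never satisfies the condition.
Matched pairs: 7; unmatched a rows kept: 1.
Total: 7 matched + 1 padded = 8 rows.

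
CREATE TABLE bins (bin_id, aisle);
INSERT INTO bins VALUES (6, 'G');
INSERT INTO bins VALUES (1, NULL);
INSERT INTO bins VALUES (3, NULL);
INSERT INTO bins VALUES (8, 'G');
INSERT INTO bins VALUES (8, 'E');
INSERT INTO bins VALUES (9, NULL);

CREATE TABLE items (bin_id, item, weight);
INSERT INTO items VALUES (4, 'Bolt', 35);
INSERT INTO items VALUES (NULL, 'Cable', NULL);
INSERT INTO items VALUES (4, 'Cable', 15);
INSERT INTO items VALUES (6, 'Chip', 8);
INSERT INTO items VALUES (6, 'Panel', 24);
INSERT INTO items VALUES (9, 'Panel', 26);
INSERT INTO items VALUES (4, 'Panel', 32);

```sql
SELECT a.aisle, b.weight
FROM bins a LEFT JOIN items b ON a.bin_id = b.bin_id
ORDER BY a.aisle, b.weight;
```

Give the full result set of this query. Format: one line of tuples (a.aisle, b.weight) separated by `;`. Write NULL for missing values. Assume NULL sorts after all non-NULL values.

LEFT JOIN keeps every row from `bins`; unmatched rows get NULL for `items`'s columns.
Matching on a.bin_id = b.bin_id. A NULL in a compared column never satisfies the condition.
Matched pairs: 3; unmatched a rows kept: 4.

(E, NULL); (G, 8); (G, 24); (G, NULL); (NULL, 26); (NULL, NULL); (NULL, NULL)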